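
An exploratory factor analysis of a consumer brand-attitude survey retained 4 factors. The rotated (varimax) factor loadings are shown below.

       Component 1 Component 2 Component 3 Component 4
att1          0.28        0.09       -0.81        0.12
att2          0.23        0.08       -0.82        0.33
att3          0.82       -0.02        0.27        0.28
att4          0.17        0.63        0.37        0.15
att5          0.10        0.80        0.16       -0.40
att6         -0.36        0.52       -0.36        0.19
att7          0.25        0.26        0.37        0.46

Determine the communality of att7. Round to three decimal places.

0.479

h² = 0.25² + 0.26² + 0.37² + 0.46² = 0.0625 + 0.0676 + 0.1369 + 0.2116 = 0.4786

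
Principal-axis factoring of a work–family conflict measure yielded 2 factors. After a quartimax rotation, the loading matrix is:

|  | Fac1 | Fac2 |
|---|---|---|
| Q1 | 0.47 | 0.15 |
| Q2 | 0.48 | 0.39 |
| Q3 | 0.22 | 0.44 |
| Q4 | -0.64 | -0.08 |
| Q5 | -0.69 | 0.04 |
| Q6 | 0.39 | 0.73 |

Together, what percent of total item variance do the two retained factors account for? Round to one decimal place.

40.8%

Communalities: 0.2434, 0.3825, 0.2420, 0.4160, 0.4777, 0.6850; Σh² = 2.4466.
Total variance with 6 standardized items is 6, so the solution explains 2.4466/6 = 0.4078 = 40.78%.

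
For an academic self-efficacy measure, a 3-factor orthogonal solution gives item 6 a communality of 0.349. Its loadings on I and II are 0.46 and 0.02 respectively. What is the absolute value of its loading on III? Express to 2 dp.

0.37

Under orthogonal rotation h² = Σλ², so λ_III² = h² − (0.2120) = 0.349 − 0.2120 = 0.1370.
|λ| = √0.1370 = 0.3701.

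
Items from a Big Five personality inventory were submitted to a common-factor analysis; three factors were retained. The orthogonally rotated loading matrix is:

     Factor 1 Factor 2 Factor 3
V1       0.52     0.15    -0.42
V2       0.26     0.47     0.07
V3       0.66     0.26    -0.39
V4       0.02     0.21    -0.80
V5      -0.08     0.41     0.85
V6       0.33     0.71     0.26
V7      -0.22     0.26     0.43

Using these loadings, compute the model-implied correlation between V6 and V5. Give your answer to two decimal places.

r̂ = Σ λ_i·λ_j across factors = (0.33)(-0.08) + (0.71)(0.41) + (0.26)(0.85)
  = -0.0264 +0.2911 +0.2210 = 0.4857

0.49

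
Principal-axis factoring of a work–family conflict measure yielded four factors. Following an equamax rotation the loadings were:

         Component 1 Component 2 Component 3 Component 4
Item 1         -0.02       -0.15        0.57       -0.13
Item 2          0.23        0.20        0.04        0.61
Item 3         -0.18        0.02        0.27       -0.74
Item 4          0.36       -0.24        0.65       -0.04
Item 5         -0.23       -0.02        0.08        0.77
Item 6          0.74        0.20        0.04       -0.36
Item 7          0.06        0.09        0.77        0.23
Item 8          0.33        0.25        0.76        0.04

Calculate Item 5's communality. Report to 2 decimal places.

0.65

h² = (-0.23)² + (-0.02)² + 0.08² + 0.77² = 0.0529 + 0.0004 + 0.0064 + 0.5929 = 0.6526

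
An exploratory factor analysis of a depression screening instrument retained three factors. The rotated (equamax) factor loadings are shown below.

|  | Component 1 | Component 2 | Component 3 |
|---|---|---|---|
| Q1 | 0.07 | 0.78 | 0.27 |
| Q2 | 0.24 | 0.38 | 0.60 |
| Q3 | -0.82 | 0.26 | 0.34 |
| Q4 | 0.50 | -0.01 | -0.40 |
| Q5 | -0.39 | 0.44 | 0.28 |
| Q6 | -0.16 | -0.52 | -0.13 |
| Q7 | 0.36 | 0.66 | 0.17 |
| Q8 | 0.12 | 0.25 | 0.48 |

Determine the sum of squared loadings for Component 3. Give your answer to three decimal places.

1.063

SS loadings for Component 3 = 0.27² + 0.60² + 0.34² + (-0.40)² + 0.28² + (-0.13)² + 0.17² + 0.48² = 0.0729 + 0.3600 + 0.1156 + 0.1600 + 0.0784 + 0.0169 + 0.0289 + 0.2304 = 1.0631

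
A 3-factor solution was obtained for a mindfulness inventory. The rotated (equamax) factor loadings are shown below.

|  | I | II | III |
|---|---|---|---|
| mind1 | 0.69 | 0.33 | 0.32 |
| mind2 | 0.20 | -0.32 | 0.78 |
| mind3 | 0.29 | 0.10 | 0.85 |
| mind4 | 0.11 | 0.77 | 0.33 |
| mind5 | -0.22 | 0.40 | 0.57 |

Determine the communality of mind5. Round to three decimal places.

h² = (-0.22)² + 0.40² + 0.57² = 0.0484 + 0.1600 + 0.3249 = 0.5333

0.533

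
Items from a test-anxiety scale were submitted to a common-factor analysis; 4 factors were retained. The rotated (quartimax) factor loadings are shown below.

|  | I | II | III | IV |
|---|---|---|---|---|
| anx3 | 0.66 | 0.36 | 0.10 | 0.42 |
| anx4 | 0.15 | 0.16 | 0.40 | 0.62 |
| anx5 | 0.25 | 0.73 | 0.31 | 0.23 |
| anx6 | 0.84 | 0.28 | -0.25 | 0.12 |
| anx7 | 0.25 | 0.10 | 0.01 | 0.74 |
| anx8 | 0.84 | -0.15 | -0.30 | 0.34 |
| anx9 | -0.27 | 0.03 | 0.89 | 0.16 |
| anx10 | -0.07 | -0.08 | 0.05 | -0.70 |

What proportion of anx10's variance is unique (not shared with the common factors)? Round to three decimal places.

0.496

h² = (-0.07)² + (-0.08)² + 0.05² + (-0.70)² = 0.0049 + 0.0064 + 0.0025 + 0.4900 = 0.5038
Uniqueness u² = 1 − h² = 1 − 0.5038 = 0.4962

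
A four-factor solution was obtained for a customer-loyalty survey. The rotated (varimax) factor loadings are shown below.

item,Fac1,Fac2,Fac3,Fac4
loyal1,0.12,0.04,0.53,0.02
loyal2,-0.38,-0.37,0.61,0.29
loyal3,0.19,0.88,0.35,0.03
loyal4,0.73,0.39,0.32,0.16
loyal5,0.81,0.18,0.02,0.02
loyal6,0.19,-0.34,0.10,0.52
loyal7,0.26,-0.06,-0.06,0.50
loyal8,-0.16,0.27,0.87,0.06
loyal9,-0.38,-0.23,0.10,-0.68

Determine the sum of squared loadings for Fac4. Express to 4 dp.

1.0978

SS loadings for Fac4 = 0.02² + 0.29² + 0.03² + 0.16² + 0.02² + 0.52² + 0.50² + 0.06² + (-0.68)² = 0.0004 + 0.0841 + 0.0009 + 0.0256 + 0.0004 + 0.2704 + 0.2500 + 0.0036 + 0.4624 = 1.0978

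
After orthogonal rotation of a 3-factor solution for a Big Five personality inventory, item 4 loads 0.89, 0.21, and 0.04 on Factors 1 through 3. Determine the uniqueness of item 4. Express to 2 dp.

0.16

h² = 0.89² + 0.21² + 0.04² = 0.7921 + 0.0441 + 0.0016 = 0.8378
Uniqueness u² = 1 − h² = 1 − 0.8378 = 0.1622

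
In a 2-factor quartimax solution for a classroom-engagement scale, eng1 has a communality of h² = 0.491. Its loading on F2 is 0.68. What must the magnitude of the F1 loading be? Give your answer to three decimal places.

Under orthogonal rotation h² = Σλ², so λ_F1² = h² − (0.4624) = 0.491 − 0.4624 = 0.0286.
|λ| = √0.0286 = 0.1691.

0.169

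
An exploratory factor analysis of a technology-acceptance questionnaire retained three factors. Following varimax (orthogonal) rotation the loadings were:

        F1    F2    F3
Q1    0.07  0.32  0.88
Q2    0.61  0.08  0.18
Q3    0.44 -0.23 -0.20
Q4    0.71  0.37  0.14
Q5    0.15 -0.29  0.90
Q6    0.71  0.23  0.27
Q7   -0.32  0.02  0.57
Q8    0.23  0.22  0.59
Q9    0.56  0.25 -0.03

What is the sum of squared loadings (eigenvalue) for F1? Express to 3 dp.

SS loadings for F1 = 0.07² + 0.61² + 0.44² + 0.71² + 0.15² + 0.71² + (-0.32)² + 0.23² + 0.56² = 0.0049 + 0.3721 + 0.1936 + 0.5041 + 0.0225 + 0.5041 + 0.1024 + 0.0529 + 0.3136 = 2.0702

2.070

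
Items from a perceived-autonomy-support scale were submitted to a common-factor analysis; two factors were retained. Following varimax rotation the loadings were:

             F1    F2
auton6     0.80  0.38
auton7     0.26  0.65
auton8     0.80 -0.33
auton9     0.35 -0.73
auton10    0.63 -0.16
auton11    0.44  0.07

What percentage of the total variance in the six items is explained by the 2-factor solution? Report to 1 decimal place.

SS loadings by factor: 2.0606, 1.2392; total = 3.2998.
Total variance with 6 standardized items is 6, so the solution explains 3.2998/6 = 0.5500 = 55.00%.

55.0%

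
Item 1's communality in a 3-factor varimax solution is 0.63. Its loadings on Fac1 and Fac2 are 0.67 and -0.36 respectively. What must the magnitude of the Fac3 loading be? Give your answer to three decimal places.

0.227

Under orthogonal rotation h² = Σλ², so λ_Fac3² = h² − (0.5785) = 0.63 − 0.5785 = 0.0515.
|λ| = √0.0515 = 0.2269.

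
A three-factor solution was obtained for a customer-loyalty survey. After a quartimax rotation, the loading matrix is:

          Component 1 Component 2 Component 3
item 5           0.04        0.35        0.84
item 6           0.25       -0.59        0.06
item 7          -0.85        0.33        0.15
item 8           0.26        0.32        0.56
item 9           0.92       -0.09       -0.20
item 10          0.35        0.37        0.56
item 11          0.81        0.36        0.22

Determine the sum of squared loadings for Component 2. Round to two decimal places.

0.96

SS loadings for Component 2 = 0.35² + (-0.59)² + 0.33² + 0.32² + (-0.09)² + 0.37² + 0.36² = 0.1225 + 0.3481 + 0.1089 + 0.1024 + 0.0081 + 0.1369 + 0.1296 = 0.9565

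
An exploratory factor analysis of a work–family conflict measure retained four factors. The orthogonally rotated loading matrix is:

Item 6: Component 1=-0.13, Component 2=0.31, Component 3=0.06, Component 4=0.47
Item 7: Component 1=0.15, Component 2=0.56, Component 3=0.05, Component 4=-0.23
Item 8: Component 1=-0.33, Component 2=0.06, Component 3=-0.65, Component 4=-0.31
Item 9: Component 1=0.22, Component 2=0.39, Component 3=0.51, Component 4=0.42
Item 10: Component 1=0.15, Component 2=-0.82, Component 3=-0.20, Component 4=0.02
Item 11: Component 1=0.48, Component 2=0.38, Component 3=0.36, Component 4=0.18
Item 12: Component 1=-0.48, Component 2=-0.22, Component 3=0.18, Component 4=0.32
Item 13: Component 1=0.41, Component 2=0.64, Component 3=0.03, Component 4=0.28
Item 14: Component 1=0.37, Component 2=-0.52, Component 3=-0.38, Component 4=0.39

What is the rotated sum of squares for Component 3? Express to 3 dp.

1.036

SS loadings for Component 3 = 0.06² + 0.05² + (-0.65)² + 0.51² + (-0.20)² + 0.36² + 0.18² + 0.03² + (-0.38)² = 0.0036 + 0.0025 + 0.4225 + 0.2601 + 0.0400 + 0.1296 + 0.0324 + 0.0009 + 0.1444 = 1.0360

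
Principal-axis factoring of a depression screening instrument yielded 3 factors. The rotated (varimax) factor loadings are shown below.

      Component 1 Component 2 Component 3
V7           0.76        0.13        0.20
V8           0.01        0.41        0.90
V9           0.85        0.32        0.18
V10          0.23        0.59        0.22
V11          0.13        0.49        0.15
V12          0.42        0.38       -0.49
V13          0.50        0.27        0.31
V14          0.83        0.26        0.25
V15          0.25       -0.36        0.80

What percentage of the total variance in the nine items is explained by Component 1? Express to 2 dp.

SS loadings for Component 1 = 0.76² + 0.01² + 0.85² + 0.23² + 0.13² + 0.42² + 0.50² + 0.83² + 0.25² = 2.5478
With 9 standardized items, total variance = 9. Proportion = 2.5478/9 = 0.2831 → 28.31%.

28.31%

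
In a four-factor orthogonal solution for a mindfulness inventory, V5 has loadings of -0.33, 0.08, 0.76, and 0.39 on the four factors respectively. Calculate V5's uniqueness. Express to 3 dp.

0.155

h² = (-0.33)² + 0.08² + 0.76² + 0.39² = 0.1089 + 0.0064 + 0.5776 + 0.1521 = 0.8450
Uniqueness u² = 1 − h² = 1 − 0.8450 = 0.1550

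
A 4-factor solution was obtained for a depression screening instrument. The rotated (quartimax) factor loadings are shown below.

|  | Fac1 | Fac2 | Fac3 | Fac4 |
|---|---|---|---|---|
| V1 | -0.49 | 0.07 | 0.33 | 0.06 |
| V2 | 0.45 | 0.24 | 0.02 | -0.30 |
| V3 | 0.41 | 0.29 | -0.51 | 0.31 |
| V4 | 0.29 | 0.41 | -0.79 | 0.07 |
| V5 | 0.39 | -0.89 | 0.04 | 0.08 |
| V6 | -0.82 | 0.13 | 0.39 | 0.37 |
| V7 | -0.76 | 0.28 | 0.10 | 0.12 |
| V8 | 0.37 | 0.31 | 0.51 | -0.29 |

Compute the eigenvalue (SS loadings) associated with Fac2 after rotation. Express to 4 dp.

SS loadings for Fac2 = 0.07² + 0.24² + 0.29² + 0.41² + (-0.89)² + 0.13² + 0.28² + 0.31² = 0.0049 + 0.0576 + 0.0841 + 0.1681 + 0.7921 + 0.0169 + 0.0784 + 0.0961 = 1.2982

1.2982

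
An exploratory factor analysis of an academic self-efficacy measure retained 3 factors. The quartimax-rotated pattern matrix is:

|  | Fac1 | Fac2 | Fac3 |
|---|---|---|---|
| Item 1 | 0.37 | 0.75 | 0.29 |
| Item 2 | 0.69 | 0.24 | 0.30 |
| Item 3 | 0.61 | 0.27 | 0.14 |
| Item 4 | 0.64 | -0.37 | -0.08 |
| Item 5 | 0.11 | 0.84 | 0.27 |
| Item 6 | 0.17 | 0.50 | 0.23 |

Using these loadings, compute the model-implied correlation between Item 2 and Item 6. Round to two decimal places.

r̂ = Σ λ_i·λ_j across factors = (0.69)(0.17) + (0.24)(0.50) + (0.30)(0.23)
  = +0.1173 +0.1200 +0.0690 = 0.3063

0.31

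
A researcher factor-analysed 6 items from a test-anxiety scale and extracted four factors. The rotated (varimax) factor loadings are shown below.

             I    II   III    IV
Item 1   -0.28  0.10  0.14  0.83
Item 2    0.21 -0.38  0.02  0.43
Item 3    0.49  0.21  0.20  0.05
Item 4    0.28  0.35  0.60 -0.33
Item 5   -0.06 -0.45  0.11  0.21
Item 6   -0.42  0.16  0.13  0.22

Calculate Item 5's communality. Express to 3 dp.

h² = (-0.06)² + (-0.45)² + 0.11² + 0.21² = 0.0036 + 0.2025 + 0.0121 + 0.0441 = 0.2623

0.262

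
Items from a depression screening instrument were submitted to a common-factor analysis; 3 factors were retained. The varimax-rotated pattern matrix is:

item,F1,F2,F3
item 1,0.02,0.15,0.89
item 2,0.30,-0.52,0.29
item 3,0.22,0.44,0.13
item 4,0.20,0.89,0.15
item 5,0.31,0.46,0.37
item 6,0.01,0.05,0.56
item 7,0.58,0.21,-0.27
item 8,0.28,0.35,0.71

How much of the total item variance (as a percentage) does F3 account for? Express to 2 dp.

SS loadings for F3 = 0.89² + 0.29² + 0.13² + 0.15² + 0.37² + 0.56² + (-0.27)² + 0.71² = 1.9431
With 8 standardized items, total variance = 8. Proportion = 1.9431/8 = 0.2429 → 24.29%.

24.29%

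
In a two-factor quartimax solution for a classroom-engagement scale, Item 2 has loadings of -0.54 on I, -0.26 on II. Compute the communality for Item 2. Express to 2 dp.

0.36

h² = (-0.54)² + (-0.26)² = 0.2916 + 0.0676 = 0.3592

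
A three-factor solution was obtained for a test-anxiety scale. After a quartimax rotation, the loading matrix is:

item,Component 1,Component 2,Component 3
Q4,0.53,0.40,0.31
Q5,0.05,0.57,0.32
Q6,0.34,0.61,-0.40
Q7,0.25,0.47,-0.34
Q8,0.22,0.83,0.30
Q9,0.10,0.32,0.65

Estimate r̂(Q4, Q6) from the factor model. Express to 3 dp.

0.300

r̂ = Σ λ_i·λ_j across factors = (0.53)(0.34) + (0.40)(0.61) + (0.31)(-0.40)
  = +0.1802 +0.2440 -0.1240 = 0.3002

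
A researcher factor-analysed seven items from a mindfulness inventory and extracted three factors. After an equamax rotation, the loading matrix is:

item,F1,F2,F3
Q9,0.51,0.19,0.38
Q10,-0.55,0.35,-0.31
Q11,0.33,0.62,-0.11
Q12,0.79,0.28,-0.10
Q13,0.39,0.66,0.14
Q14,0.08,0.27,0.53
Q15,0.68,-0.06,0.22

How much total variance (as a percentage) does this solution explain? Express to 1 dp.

52.3%

SS loadings by factor: 1.9165, 1.1335, 0.6115; total = 3.6615.
Total variance with 7 standardized items is 7, so the solution explains 3.6615/7 = 0.5231 = 52.31%.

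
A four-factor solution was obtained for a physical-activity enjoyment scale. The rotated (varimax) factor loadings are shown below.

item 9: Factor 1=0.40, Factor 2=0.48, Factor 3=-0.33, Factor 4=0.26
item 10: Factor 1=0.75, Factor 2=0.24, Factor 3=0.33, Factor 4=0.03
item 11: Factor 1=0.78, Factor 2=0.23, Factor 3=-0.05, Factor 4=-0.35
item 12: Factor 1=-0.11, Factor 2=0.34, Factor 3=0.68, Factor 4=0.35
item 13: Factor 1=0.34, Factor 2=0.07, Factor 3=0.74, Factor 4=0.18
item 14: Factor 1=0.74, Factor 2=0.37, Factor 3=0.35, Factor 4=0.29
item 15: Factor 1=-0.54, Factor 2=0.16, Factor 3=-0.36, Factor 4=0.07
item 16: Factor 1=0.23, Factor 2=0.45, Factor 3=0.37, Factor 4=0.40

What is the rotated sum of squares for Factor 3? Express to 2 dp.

SS loadings for Factor 3 = (-0.33)² + 0.33² + (-0.05)² + 0.68² + 0.74² + 0.35² + (-0.36)² + 0.37² = 0.1089 + 0.1089 + 0.0025 + 0.4624 + 0.5476 + 0.1225 + 0.1296 + 0.1369 = 1.6193

1.62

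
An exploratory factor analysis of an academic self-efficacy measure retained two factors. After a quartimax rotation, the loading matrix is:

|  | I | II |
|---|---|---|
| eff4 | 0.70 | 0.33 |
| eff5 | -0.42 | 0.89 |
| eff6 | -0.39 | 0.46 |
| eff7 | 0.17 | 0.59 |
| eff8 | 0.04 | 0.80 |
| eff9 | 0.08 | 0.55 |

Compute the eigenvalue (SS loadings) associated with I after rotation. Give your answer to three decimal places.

0.855

SS loadings for I = 0.70² + (-0.42)² + (-0.39)² + 0.17² + 0.04² + 0.08² = 0.4900 + 0.1764 + 0.1521 + 0.0289 + 0.0016 + 0.0064 = 0.8554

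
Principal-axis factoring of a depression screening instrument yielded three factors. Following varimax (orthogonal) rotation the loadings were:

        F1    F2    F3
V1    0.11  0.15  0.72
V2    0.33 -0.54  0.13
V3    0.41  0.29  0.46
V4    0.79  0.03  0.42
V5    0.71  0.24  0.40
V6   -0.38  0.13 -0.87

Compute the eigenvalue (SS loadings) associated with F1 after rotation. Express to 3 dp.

1.562

SS loadings for F1 = 0.11² + 0.33² + 0.41² + 0.79² + 0.71² + (-0.38)² = 0.0121 + 0.1089 + 0.1681 + 0.6241 + 0.5041 + 0.1444 = 1.5617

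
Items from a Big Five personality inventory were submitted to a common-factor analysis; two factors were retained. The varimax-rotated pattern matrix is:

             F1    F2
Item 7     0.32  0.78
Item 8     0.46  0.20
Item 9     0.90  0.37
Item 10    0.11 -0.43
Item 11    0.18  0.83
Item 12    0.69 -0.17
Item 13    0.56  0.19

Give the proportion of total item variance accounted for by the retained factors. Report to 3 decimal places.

0.526

Communalities: 0.7108, 0.2516, 0.9469, 0.1970, 0.7213, 0.5050, 0.3497; Σh² = 3.6823.
Total variance with 7 standardized items is 7, so the solution explains 3.6823/7 = 0.5260.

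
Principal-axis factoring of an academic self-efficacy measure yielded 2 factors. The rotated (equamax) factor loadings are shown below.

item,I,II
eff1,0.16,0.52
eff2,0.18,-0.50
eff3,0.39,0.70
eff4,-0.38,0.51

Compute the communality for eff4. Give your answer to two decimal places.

h² = (-0.38)² + 0.51² = 0.1444 + 0.2601 = 0.4045

0.40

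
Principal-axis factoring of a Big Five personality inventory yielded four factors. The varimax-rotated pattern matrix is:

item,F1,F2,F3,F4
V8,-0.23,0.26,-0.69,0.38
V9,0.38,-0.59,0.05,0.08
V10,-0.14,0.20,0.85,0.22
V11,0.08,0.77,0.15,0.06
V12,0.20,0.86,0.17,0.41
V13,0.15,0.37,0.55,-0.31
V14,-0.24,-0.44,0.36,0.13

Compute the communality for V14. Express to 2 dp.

h² = (-0.24)² + (-0.44)² + 0.36² + 0.13² = 0.0576 + 0.1936 + 0.1296 + 0.0169 = 0.3977

0.40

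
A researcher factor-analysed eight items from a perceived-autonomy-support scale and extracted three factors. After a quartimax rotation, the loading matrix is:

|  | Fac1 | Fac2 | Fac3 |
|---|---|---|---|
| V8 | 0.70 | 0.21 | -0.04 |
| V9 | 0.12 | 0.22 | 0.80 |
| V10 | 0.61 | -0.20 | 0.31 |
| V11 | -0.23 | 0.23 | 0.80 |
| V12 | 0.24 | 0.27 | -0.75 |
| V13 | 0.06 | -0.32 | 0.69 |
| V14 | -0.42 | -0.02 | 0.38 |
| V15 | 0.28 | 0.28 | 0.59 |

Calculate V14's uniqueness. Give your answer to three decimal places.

h² = (-0.42)² + (-0.02)² + 0.38² = 0.1764 + 0.0004 + 0.1444 = 0.3212
Uniqueness u² = 1 − h² = 1 − 0.3212 = 0.6788

0.679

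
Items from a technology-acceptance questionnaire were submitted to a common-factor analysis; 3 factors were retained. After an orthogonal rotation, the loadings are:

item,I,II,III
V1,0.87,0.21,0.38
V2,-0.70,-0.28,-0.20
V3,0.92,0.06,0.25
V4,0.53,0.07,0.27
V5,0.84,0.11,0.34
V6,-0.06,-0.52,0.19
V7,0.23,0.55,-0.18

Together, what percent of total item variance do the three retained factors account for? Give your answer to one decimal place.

SS loadings by factor: 3.1363, 0.7160, 0.5039; total = 4.3562.
Total variance with 7 standardized items is 7, so the solution explains 4.3562/7 = 0.6223 = 62.23%.

62.2%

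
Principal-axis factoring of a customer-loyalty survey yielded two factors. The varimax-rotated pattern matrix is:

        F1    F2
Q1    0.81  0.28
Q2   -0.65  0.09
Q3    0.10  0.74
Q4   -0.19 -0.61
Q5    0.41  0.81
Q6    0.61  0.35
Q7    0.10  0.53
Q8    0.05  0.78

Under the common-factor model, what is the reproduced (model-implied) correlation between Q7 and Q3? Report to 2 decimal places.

r̂ = Σ λ_i·λ_j across factors = (0.10)(0.10) + (0.53)(0.74)
  = +0.0100 +0.3922 = 0.4022

0.40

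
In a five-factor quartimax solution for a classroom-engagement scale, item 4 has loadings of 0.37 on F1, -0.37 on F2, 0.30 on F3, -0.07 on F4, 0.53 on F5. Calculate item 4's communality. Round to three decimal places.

0.650

h² = 0.37² + (-0.37)² + 0.30² + (-0.07)² + 0.53² = 0.1369 + 0.1369 + 0.0900 + 0.0049 + 0.2809 = 0.6496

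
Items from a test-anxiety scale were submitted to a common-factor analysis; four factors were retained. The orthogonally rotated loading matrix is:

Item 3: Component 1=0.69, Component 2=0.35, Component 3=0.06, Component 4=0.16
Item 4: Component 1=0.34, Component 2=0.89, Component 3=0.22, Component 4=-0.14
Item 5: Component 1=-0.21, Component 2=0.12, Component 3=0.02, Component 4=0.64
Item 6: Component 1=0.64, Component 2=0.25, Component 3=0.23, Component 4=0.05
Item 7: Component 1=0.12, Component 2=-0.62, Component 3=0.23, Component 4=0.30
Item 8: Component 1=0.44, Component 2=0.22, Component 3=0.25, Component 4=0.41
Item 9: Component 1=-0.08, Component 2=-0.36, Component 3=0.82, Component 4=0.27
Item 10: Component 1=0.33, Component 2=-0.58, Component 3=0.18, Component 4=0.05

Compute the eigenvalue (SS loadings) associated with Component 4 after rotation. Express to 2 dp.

0.79

SS loadings for Component 4 = 0.16² + (-0.14)² + 0.64² + 0.05² + 0.30² + 0.41² + 0.27² + 0.05² = 0.0256 + 0.0196 + 0.4096 + 0.0025 + 0.0900 + 0.1681 + 0.0729 + 0.0025 = 0.7908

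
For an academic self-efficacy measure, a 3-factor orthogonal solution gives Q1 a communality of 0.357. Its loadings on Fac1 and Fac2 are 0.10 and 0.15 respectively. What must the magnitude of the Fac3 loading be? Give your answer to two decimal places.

Under orthogonal rotation h² = Σλ², so λ_Fac3² = h² − (0.0325) = 0.357 − 0.0325 = 0.3245.
|λ| = √0.3245 = 0.5696.

0.57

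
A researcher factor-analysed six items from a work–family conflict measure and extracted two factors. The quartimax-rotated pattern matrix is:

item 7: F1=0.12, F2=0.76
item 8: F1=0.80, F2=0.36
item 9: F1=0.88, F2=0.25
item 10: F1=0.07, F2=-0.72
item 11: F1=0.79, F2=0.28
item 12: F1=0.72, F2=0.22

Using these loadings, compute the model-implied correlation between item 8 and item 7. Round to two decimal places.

0.37

r̂ = Σ λ_i·λ_j across factors = (0.80)(0.12) + (0.36)(0.76)
  = +0.0960 +0.2736 = 0.3696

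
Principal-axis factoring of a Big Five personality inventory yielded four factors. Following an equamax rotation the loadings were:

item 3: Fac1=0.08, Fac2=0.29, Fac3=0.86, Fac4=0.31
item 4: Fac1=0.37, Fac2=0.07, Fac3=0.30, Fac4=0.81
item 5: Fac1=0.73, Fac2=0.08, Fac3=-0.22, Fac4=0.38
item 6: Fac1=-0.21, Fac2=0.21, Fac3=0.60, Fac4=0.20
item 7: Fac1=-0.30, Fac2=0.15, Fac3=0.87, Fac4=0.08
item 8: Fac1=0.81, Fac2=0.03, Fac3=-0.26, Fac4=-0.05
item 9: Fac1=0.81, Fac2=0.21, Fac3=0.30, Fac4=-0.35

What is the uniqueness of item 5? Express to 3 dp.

0.268

h² = 0.73² + 0.08² + (-0.22)² + 0.38² = 0.5329 + 0.0064 + 0.0484 + 0.1444 = 0.7321
Uniqueness u² = 1 − h² = 1 − 0.7321 = 0.2679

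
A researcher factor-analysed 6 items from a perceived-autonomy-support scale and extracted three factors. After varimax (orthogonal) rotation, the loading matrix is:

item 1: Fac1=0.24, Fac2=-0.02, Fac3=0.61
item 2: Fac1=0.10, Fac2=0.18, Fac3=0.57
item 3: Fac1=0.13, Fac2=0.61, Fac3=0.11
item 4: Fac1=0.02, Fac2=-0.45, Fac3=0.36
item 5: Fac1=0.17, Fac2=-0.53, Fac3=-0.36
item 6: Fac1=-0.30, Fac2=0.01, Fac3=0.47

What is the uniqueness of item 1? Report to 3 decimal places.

0.570

h² = 0.24² + (-0.02)² + 0.61² = 0.0576 + 0.0004 + 0.3721 = 0.4301
Uniqueness u² = 1 − h² = 1 − 0.4301 = 0.5699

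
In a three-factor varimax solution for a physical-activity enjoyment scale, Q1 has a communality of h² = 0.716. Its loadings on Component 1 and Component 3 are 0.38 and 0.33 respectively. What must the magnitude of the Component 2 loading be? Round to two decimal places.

0.68

Under orthogonal rotation h² = Σλ², so λ_Component 2² = h² − (0.2533) = 0.716 − 0.2533 = 0.4627.
|λ| = √0.4627 = 0.6802.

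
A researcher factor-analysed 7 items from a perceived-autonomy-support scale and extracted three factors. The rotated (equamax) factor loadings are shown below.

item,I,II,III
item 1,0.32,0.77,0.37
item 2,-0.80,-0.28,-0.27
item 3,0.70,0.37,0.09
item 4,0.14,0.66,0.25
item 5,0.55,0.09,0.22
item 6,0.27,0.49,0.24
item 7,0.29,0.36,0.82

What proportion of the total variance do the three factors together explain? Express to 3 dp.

SS loadings by factor: 1.7115, 1.6216, 1.0588; total = 4.3919.
Total variance with 7 standardized items is 7, so the solution explains 4.3919/7 = 0.6274.

0.627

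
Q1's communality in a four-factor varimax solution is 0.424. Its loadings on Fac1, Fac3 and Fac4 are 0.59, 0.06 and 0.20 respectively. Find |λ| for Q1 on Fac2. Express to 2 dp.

Under orthogonal rotation h² = Σλ², so λ_Fac2² = h² − (0.3917) = 0.424 − 0.3917 = 0.0323.
|λ| = √0.0323 = 0.1797.

0.18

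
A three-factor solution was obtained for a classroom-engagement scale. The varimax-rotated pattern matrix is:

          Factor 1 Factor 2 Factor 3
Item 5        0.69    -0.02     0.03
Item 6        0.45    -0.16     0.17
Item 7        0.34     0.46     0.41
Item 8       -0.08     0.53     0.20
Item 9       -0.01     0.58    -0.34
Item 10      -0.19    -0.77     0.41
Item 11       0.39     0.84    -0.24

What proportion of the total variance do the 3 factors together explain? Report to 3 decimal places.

SS loadings by factor: 0.9889, 2.1534, 0.5792; total = 3.7215.
Total variance with 7 standardized items is 7, so the solution explains 3.7215/7 = 0.5316.

0.532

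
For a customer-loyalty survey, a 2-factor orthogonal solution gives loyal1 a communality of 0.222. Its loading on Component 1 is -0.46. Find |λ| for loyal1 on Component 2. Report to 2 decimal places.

0.10

Under orthogonal rotation h² = Σλ², so λ_Component 2² = h² − (0.2116) = 0.222 − 0.2116 = 0.0104.
|λ| = √0.0104 = 0.1020.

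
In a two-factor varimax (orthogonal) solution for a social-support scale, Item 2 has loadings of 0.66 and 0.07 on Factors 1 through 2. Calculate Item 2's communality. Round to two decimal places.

h² = 0.66² + 0.07² = 0.4356 + 0.0049 = 0.4405

0.44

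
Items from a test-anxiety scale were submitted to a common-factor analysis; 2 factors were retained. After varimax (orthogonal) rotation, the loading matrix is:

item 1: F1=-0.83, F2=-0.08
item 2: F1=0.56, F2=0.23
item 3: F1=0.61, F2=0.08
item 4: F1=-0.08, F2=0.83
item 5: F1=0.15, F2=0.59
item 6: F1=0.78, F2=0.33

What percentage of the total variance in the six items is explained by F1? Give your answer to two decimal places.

33.53%

SS loadings for F1 = (-0.83)² + 0.56² + 0.61² + (-0.08)² + 0.15² + 0.78² = 2.0119
With 6 standardized items, total variance = 6. Proportion = 2.0119/6 = 0.3353 → 33.53%.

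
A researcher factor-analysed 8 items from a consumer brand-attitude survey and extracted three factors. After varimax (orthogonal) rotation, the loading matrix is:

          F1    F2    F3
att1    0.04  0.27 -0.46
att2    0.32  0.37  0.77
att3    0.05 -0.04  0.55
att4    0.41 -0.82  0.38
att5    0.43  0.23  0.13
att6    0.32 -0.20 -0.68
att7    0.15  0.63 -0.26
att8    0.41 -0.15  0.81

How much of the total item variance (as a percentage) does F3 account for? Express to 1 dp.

30.7%

SS loadings for F3 = (-0.46)² + 0.77² + 0.55² + 0.38² + 0.13² + (-0.68)² + (-0.26)² + 0.81² = 2.4544
With 8 standardized items, total variance = 8. Proportion = 2.4544/8 = 0.3068 → 30.68%.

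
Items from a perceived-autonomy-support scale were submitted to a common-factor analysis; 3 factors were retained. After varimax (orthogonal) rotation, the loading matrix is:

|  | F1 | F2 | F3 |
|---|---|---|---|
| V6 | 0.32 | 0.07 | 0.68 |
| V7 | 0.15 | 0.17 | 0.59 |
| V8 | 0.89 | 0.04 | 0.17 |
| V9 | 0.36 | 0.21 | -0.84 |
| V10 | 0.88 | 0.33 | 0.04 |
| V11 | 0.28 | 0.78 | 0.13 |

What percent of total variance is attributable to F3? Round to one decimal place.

SS loadings for F3 = 0.68² + 0.59² + 0.17² + (-0.84)² + 0.04² + 0.13² = 1.5635
With 6 standardized items, total variance = 6. Proportion = 1.5635/6 = 0.2606 → 26.06%.

26.1%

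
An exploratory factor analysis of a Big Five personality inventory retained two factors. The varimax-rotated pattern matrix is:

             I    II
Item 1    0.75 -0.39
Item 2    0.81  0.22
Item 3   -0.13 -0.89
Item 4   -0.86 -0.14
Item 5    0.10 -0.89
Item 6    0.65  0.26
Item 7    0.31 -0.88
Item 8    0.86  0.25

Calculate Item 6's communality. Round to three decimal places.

0.490

h² = 0.65² + 0.26² = 0.4225 + 0.0676 = 0.4901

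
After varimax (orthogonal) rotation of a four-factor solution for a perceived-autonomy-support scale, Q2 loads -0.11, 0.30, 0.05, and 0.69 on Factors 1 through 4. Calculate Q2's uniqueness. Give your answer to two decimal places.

h² = (-0.11)² + 0.30² + 0.05² + 0.69² = 0.0121 + 0.0900 + 0.0025 + 0.4761 = 0.5807
Uniqueness u² = 1 − h² = 1 − 0.5807 = 0.4193

0.42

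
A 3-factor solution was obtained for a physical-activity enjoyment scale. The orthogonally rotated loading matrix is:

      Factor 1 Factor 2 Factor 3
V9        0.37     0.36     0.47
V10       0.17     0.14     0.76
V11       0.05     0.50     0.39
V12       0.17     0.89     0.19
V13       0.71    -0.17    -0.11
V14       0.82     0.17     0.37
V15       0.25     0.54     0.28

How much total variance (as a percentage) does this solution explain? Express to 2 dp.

59.87%

Communalities: 0.4874, 0.6261, 0.4046, 0.8571, 0.5451, 0.8382, 0.4325; Σh² = 4.1910.
Total variance with 7 standardized items is 7, so the solution explains 4.1910/7 = 0.5987 = 59.87%.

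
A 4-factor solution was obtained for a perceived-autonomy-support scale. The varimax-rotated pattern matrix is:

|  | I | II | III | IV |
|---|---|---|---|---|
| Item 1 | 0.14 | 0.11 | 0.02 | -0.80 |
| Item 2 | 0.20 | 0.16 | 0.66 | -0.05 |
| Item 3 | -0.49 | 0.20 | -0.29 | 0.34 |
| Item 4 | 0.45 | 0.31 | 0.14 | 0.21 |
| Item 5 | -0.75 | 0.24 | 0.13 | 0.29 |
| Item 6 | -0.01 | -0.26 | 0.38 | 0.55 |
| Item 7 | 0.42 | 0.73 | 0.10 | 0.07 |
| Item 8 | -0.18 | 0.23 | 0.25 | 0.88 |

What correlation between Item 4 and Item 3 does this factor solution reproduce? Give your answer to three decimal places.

r̂ = Σ λ_i·λ_j across factors = (0.45)(-0.49) + (0.31)(0.20) + (0.14)(-0.29) + (0.21)(0.34)
  = -0.2205 +0.0620 -0.0406 +0.0714 = -0.1277

-0.128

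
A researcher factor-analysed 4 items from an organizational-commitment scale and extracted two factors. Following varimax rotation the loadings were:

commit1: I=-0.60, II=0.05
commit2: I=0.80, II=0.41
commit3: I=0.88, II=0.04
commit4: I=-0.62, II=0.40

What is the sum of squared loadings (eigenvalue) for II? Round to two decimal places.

SS loadings for II = 0.05² + 0.41² + 0.04² + 0.40² = 0.0025 + 0.1681 + 0.0016 + 0.1600 = 0.3322

0.33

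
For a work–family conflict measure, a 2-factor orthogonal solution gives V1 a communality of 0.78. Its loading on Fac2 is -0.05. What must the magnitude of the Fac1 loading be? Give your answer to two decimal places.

0.88

Under orthogonal rotation h² = Σλ², so λ_Fac1² = h² − (0.0025) = 0.78 − 0.0025 = 0.7775.
|λ| = √0.7775 = 0.8818.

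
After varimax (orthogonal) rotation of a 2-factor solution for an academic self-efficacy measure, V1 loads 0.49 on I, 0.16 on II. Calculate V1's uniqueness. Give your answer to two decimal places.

0.73

h² = 0.49² + 0.16² = 0.2401 + 0.0256 = 0.2657
Uniqueness u² = 1 − h² = 1 − 0.2657 = 0.7343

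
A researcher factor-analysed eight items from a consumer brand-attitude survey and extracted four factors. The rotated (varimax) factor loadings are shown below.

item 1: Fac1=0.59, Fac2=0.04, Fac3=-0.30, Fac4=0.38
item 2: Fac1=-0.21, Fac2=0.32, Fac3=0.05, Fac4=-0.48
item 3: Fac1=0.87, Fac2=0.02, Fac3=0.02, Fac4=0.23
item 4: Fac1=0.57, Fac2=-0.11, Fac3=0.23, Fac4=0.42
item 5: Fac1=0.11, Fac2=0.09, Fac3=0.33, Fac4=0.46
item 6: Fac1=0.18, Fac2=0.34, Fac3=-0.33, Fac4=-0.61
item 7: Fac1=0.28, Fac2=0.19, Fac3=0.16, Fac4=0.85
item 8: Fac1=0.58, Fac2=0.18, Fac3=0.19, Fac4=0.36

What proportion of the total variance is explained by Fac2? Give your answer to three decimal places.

0.039

SS loadings for Fac2 = 0.04² + 0.32² + 0.02² + (-0.11)² + 0.09² + 0.34² + 0.19² + 0.18² = 0.3087
Proportion of variance = 0.3087 / 8 = 0.0386.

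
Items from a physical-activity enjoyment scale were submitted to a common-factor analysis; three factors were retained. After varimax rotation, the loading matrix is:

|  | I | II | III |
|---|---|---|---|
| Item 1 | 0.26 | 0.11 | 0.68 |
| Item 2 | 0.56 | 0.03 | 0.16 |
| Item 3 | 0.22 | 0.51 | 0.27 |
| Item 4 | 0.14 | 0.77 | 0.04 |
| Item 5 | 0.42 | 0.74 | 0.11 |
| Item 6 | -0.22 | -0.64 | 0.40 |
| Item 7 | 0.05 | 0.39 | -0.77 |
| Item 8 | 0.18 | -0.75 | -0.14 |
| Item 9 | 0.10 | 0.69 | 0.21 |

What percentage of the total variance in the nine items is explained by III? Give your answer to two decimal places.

15.46%

SS loadings for III = 0.68² + 0.16² + 0.27² + 0.04² + 0.11² + 0.40² + (-0.77)² + (-0.14)² + 0.21² = 1.3912
With 9 standardized items, total variance = 9. Proportion = 1.3912/9 = 0.1546 → 15.46%.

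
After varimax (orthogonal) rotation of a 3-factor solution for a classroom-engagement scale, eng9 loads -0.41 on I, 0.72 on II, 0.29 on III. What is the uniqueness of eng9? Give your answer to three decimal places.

0.229

h² = (-0.41)² + 0.72² + 0.29² = 0.1681 + 0.5184 + 0.0841 = 0.7706
Uniqueness u² = 1 − h² = 1 − 0.7706 = 0.2294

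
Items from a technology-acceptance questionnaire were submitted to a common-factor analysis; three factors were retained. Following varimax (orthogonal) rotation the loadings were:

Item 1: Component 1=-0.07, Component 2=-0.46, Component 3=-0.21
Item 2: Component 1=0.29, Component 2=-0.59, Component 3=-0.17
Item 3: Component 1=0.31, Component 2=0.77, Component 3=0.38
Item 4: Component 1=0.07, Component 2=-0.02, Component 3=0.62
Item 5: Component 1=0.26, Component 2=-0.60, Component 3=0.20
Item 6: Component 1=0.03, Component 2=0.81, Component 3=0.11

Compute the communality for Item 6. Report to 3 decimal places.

0.669

h² = 0.03² + 0.81² + 0.11² = 0.0009 + 0.6561 + 0.0121 = 0.6691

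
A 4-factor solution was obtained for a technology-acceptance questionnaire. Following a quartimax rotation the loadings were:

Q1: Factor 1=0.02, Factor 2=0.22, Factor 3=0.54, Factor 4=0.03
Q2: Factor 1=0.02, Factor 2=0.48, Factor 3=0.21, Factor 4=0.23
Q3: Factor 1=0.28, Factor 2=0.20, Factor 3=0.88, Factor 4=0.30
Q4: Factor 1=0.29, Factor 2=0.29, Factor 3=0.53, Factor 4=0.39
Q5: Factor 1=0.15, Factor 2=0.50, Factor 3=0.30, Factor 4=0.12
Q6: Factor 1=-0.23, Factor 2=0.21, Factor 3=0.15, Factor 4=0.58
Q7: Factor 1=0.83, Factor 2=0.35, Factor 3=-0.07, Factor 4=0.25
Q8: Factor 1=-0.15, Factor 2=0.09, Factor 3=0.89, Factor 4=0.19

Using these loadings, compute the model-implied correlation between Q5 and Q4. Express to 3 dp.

0.394

r̂ = Σ λ_i·λ_j across factors = (0.15)(0.29) + (0.50)(0.29) + (0.30)(0.53) + (0.12)(0.39)
  = +0.0435 +0.1450 +0.1590 +0.0468 = 0.3943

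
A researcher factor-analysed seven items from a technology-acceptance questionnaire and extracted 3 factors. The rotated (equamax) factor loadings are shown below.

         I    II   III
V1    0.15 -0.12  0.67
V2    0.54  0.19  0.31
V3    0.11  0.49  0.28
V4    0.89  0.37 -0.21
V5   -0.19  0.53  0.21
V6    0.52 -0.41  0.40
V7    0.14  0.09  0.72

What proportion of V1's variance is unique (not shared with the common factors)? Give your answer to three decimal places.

0.514

h² = 0.15² + (-0.12)² + 0.67² = 0.0225 + 0.0144 + 0.4489 = 0.4858
Uniqueness u² = 1 − h² = 1 − 0.4858 = 0.5142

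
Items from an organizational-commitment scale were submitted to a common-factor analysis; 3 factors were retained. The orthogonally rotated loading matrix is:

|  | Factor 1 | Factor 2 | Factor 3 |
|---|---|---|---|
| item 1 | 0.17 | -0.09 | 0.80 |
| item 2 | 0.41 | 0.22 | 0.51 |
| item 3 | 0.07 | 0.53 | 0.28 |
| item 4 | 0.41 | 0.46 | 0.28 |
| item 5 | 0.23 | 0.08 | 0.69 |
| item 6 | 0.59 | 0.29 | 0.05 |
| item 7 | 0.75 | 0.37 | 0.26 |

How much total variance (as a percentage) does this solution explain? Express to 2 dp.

53.04%

Communalities: 0.6770, 0.4766, 0.3642, 0.4581, 0.5354, 0.4347, 0.7670; Σh² = 3.7130.
Total variance with 7 standardized items is 7, so the solution explains 3.7130/7 = 0.5304 = 53.04%.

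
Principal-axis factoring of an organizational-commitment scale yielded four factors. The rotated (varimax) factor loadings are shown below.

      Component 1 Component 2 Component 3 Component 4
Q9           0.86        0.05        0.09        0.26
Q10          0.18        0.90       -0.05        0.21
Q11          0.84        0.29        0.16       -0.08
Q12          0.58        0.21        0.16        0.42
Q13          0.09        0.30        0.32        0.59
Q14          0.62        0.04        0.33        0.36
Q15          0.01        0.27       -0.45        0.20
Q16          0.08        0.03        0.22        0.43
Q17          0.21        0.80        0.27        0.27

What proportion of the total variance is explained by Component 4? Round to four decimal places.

0.1189

SS loadings for Component 4 = 0.26² + 0.21² + (-0.08)² + 0.42² + 0.59² + 0.36² + 0.20² + 0.43² + 0.27² = 1.0700
Proportion of variance = 1.0700 / 9 = 0.1189.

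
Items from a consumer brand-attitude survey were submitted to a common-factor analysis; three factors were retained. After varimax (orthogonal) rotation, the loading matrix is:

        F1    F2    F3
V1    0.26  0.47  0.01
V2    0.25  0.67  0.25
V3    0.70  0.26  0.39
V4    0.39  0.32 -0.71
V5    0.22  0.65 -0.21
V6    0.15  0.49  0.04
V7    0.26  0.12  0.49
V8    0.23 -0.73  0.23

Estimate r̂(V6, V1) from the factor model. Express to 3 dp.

0.270

r̂ = Σ λ_i·λ_j across factors = (0.15)(0.26) + (0.49)(0.47) + (0.04)(0.01)
  = +0.0390 +0.2303 +0.0004 = 0.2697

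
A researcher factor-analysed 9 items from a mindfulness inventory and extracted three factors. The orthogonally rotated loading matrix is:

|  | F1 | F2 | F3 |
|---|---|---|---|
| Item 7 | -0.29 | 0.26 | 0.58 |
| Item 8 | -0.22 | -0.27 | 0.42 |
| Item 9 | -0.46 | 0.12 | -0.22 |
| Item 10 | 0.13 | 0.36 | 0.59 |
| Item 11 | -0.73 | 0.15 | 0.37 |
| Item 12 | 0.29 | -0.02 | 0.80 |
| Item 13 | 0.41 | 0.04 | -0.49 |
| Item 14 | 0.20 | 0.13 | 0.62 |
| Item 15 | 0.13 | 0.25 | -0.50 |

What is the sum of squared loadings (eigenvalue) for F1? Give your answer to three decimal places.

SS loadings for F1 = (-0.29)² + (-0.22)² + (-0.46)² + 0.13² + (-0.73)² + 0.29² + 0.41² + 0.20² + 0.13² = 0.0841 + 0.0484 + 0.2116 + 0.0169 + 0.5329 + 0.0841 + 0.1681 + 0.0400 + 0.0169 = 1.2030

1.203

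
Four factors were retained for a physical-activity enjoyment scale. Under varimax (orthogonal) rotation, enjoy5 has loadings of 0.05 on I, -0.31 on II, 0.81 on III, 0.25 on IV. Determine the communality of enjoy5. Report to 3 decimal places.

h² = 0.05² + (-0.31)² + 0.81² + 0.25² = 0.0025 + 0.0961 + 0.6561 + 0.0625 = 0.8172

0.817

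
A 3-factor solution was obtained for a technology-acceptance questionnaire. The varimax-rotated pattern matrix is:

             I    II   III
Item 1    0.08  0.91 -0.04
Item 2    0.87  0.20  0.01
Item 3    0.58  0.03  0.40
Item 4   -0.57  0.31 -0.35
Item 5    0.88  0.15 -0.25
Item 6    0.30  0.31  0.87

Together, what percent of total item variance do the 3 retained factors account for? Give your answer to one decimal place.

Communalities: 0.8361, 0.7970, 0.4973, 0.5435, 0.8594, 0.9430; Σh² = 4.4763.
Total variance with 6 standardized items is 6, so the solution explains 4.4763/6 = 0.7460 = 74.61%.

74.6%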